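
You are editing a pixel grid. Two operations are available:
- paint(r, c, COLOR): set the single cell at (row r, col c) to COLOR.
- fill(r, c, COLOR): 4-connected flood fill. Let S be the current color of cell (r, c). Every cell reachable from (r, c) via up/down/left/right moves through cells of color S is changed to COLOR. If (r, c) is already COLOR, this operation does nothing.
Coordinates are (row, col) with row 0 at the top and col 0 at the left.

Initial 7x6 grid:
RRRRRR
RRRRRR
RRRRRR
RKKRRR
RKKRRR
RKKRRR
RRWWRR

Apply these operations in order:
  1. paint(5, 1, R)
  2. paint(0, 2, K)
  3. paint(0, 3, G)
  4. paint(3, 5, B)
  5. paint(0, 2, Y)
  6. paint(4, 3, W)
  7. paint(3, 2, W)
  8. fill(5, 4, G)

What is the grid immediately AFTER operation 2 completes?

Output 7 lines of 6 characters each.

After op 1 paint(5,1,R):
RRRRRR
RRRRRR
RRRRRR
RKKRRR
RKKRRR
RRKRRR
RRWWRR
After op 2 paint(0,2,K):
RRKRRR
RRRRRR
RRRRRR
RKKRRR
RKKRRR
RRKRRR
RRWWRR

Answer: RRKRRR
RRRRRR
RRRRRR
RKKRRR
RKKRRR
RRKRRR
RRWWRR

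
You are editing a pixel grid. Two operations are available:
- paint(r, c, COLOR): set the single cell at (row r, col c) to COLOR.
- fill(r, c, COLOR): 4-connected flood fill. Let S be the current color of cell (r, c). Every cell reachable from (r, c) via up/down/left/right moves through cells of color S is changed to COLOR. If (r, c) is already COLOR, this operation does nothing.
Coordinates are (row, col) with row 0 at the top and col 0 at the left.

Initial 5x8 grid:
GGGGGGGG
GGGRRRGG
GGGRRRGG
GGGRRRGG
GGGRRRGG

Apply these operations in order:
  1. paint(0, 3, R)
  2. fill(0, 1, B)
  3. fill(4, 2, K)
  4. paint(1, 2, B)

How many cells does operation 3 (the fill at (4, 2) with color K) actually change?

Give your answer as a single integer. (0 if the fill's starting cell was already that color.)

After op 1 paint(0,3,R):
GGGRGGGG
GGGRRRGG
GGGRRRGG
GGGRRRGG
GGGRRRGG
After op 2 fill(0,1,B) [15 cells changed]:
BBBRGGGG
BBBRRRGG
BBBRRRGG
BBBRRRGG
BBBRRRGG
After op 3 fill(4,2,K) [15 cells changed]:
KKKRGGGG
KKKRRRGG
KKKRRRGG
KKKRRRGG
KKKRRRGG

Answer: 15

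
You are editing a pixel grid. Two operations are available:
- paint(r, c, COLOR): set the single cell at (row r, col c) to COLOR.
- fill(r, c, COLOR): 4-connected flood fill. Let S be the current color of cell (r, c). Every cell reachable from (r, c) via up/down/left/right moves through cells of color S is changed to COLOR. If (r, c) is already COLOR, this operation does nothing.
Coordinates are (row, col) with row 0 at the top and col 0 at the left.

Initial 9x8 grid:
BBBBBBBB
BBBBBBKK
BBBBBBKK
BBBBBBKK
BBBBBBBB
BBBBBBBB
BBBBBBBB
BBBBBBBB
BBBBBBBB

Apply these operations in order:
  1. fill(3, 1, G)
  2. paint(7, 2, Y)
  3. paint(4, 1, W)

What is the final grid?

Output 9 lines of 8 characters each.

Answer: GGGGGGGG
GGGGGGKK
GGGGGGKK
GGGGGGKK
GWGGGGGG
GGGGGGGG
GGGGGGGG
GGYGGGGG
GGGGGGGG

Derivation:
After op 1 fill(3,1,G) [66 cells changed]:
GGGGGGGG
GGGGGGKK
GGGGGGKK
GGGGGGKK
GGGGGGGG
GGGGGGGG
GGGGGGGG
GGGGGGGG
GGGGGGGG
After op 2 paint(7,2,Y):
GGGGGGGG
GGGGGGKK
GGGGGGKK
GGGGGGKK
GGGGGGGG
GGGGGGGG
GGGGGGGG
GGYGGGGG
GGGGGGGG
After op 3 paint(4,1,W):
GGGGGGGG
GGGGGGKK
GGGGGGKK
GGGGGGKK
GWGGGGGG
GGGGGGGG
GGGGGGGG
GGYGGGGG
GGGGGGGG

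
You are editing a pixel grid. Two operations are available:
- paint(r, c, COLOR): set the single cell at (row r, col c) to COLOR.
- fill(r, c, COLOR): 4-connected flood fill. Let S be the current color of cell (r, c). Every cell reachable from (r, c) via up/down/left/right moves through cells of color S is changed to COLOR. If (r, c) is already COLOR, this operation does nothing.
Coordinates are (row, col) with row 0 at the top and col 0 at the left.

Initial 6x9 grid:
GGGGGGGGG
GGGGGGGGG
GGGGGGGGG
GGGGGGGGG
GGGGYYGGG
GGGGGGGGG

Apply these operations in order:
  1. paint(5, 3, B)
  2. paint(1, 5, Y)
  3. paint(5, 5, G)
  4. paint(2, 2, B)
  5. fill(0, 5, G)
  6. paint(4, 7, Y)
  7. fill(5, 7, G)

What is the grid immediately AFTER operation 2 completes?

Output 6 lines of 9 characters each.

After op 1 paint(5,3,B):
GGGGGGGGG
GGGGGGGGG
GGGGGGGGG
GGGGGGGGG
GGGGYYGGG
GGGBGGGGG
After op 2 paint(1,5,Y):
GGGGGGGGG
GGGGGYGGG
GGGGGGGGG
GGGGGGGGG
GGGGYYGGG
GGGBGGGGG

Answer: GGGGGGGGG
GGGGGYGGG
GGGGGGGGG
GGGGGGGGG
GGGGYYGGG
GGGBGGGGG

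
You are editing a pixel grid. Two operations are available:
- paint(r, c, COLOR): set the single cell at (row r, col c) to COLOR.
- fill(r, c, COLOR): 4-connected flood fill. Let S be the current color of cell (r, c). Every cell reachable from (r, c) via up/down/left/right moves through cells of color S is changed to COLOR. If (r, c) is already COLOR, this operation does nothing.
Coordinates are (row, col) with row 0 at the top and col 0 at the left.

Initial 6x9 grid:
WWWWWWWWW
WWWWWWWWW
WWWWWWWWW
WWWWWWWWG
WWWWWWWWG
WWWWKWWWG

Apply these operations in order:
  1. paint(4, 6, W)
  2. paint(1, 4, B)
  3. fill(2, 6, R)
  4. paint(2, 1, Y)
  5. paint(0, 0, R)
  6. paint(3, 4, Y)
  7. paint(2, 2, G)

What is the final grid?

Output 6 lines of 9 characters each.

Answer: RRRRRRRRR
RRRRBRRRR
RYGRRRRRR
RRRRYRRRG
RRRRRRRRG
RRRRKRRRG

Derivation:
After op 1 paint(4,6,W):
WWWWWWWWW
WWWWWWWWW
WWWWWWWWW
WWWWWWWWG
WWWWWWWWG
WWWWKWWWG
After op 2 paint(1,4,B):
WWWWWWWWW
WWWWBWWWW
WWWWWWWWW
WWWWWWWWG
WWWWWWWWG
WWWWKWWWG
After op 3 fill(2,6,R) [49 cells changed]:
RRRRRRRRR
RRRRBRRRR
RRRRRRRRR
RRRRRRRRG
RRRRRRRRG
RRRRKRRRG
After op 4 paint(2,1,Y):
RRRRRRRRR
RRRRBRRRR
RYRRRRRRR
RRRRRRRRG
RRRRRRRRG
RRRRKRRRG
After op 5 paint(0,0,R):
RRRRRRRRR
RRRRBRRRR
RYRRRRRRR
RRRRRRRRG
RRRRRRRRG
RRRRKRRRG
After op 6 paint(3,4,Y):
RRRRRRRRR
RRRRBRRRR
RYRRRRRRR
RRRRYRRRG
RRRRRRRRG
RRRRKRRRG
After op 7 paint(2,2,G):
RRRRRRRRR
RRRRBRRRR
RYGRRRRRR
RRRRYRRRG
RRRRRRRRG
RRRRKRRRG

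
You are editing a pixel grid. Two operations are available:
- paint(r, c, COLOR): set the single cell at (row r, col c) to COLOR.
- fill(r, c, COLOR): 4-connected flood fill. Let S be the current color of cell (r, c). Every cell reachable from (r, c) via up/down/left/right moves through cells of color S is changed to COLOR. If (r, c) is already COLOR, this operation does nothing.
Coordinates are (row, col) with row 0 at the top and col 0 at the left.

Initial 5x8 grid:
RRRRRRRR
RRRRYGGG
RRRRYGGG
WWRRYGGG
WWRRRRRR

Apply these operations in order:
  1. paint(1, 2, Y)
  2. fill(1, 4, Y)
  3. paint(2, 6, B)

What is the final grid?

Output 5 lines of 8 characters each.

After op 1 paint(1,2,Y):
RRRRRRRR
RRYRYGGG
RRRRYGGG
WWRRYGGG
WWRRRRRR
After op 2 fill(1,4,Y) [0 cells changed]:
RRRRRRRR
RRYRYGGG
RRRRYGGG
WWRRYGGG
WWRRRRRR
After op 3 paint(2,6,B):
RRRRRRRR
RRYRYGGG
RRRRYGBG
WWRRYGGG
WWRRRRRR

Answer: RRRRRRRR
RRYRYGGG
RRRRYGBG
WWRRYGGG
WWRRRRRR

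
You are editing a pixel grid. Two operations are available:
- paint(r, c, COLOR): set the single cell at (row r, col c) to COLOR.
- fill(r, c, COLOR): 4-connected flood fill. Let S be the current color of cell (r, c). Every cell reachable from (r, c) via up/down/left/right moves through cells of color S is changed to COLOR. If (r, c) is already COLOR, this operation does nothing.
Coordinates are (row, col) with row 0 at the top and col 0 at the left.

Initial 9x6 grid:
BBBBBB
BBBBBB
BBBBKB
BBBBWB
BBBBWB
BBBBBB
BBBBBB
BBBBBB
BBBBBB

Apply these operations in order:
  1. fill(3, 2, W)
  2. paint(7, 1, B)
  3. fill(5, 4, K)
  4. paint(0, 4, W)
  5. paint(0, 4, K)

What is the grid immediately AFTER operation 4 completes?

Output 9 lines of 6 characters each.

Answer: KKKKWK
KKKKKK
KKKKKK
KKKKKK
KKKKKK
KKKKKK
KKKKKK
KBKKKK
KKKKKK

Derivation:
After op 1 fill(3,2,W) [51 cells changed]:
WWWWWW
WWWWWW
WWWWKW
WWWWWW
WWWWWW
WWWWWW
WWWWWW
WWWWWW
WWWWWW
After op 2 paint(7,1,B):
WWWWWW
WWWWWW
WWWWKW
WWWWWW
WWWWWW
WWWWWW
WWWWWW
WBWWWW
WWWWWW
After op 3 fill(5,4,K) [52 cells changed]:
KKKKKK
KKKKKK
KKKKKK
KKKKKK
KKKKKK
KKKKKK
KKKKKK
KBKKKK
KKKKKK
After op 4 paint(0,4,W):
KKKKWK
KKKKKK
KKKKKK
KKKKKK
KKKKKK
KKKKKK
KKKKKK
KBKKKK
KKKKKK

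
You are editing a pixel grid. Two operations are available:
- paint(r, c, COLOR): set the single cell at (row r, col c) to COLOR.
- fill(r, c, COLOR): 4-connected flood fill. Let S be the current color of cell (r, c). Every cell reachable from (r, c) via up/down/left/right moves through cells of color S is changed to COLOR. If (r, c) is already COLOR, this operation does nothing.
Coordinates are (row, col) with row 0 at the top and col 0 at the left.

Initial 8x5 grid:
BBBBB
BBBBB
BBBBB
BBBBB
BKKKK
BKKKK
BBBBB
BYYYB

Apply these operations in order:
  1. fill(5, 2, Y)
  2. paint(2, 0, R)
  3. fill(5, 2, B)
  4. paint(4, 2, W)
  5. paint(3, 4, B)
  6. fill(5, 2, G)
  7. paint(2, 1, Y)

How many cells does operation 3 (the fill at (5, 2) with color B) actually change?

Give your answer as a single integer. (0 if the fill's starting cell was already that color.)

After op 1 fill(5,2,Y) [8 cells changed]:
BBBBB
BBBBB
BBBBB
BBBBB
BYYYY
BYYYY
BBBBB
BYYYB
After op 2 paint(2,0,R):
BBBBB
BBBBB
RBBBB
BBBBB
BYYYY
BYYYY
BBBBB
BYYYB
After op 3 fill(5,2,B) [8 cells changed]:
BBBBB
BBBBB
RBBBB
BBBBB
BBBBB
BBBBB
BBBBB
BYYYB

Answer: 8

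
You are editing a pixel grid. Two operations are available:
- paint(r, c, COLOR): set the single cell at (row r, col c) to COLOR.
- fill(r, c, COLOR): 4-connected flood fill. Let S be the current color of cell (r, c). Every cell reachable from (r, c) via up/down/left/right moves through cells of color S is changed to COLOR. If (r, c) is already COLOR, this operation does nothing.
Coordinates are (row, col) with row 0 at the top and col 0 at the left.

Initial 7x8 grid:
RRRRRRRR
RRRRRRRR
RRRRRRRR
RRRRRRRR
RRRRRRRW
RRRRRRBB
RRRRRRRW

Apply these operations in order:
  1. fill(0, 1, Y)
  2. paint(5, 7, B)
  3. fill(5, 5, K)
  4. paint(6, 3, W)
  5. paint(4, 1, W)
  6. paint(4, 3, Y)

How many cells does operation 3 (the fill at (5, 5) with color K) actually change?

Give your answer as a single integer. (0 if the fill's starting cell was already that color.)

After op 1 fill(0,1,Y) [52 cells changed]:
YYYYYYYY
YYYYYYYY
YYYYYYYY
YYYYYYYY
YYYYYYYW
YYYYYYBB
YYYYYYYW
After op 2 paint(5,7,B):
YYYYYYYY
YYYYYYYY
YYYYYYYY
YYYYYYYY
YYYYYYYW
YYYYYYBB
YYYYYYYW
After op 3 fill(5,5,K) [52 cells changed]:
KKKKKKKK
KKKKKKKK
KKKKKKKK
KKKKKKKK
KKKKKKKW
KKKKKKBB
KKKKKKKW

Answer: 52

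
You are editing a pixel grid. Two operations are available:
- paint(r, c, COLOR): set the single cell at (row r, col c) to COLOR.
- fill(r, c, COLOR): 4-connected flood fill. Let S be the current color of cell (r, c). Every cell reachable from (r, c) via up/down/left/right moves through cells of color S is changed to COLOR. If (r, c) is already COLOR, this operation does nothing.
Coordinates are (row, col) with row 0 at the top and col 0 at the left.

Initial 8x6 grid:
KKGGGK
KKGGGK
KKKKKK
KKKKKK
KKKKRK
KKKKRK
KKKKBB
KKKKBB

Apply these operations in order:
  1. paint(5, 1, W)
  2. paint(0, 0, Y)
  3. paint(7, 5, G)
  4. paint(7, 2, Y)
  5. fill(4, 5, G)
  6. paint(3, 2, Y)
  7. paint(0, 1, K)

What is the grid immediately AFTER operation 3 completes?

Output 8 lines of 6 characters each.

After op 1 paint(5,1,W):
KKGGGK
KKGGGK
KKKKKK
KKKKKK
KKKKRK
KWKKRK
KKKKBB
KKKKBB
After op 2 paint(0,0,Y):
YKGGGK
KKGGGK
KKKKKK
KKKKKK
KKKKRK
KWKKRK
KKKKBB
KKKKBB
After op 3 paint(7,5,G):
YKGGGK
KKGGGK
KKKKKK
KKKKKK
KKKKRK
KWKKRK
KKKKBB
KKKKBG

Answer: YKGGGK
KKGGGK
KKKKKK
KKKKKK
KKKKRK
KWKKRK
KKKKBB
KKKKBG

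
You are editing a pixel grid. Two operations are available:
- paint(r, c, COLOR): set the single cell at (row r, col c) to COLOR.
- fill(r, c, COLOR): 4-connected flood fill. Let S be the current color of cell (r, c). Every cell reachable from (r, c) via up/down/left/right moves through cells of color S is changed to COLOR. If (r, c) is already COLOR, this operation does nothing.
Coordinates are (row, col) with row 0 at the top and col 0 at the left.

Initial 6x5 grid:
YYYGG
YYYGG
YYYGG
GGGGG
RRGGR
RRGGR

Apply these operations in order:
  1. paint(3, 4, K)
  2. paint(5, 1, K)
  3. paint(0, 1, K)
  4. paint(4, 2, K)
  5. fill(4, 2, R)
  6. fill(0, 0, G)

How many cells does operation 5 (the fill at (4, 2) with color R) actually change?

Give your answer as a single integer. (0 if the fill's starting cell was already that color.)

After op 1 paint(3,4,K):
YYYGG
YYYGG
YYYGG
GGGGK
RRGGR
RRGGR
After op 2 paint(5,1,K):
YYYGG
YYYGG
YYYGG
GGGGK
RRGGR
RKGGR
After op 3 paint(0,1,K):
YKYGG
YYYGG
YYYGG
GGGGK
RRGGR
RKGGR
After op 4 paint(4,2,K):
YKYGG
YYYGG
YYYGG
GGGGK
RRKGR
RKGGR
After op 5 fill(4,2,R) [1 cells changed]:
YKYGG
YYYGG
YYYGG
GGGGK
RRRGR
RKGGR

Answer: 1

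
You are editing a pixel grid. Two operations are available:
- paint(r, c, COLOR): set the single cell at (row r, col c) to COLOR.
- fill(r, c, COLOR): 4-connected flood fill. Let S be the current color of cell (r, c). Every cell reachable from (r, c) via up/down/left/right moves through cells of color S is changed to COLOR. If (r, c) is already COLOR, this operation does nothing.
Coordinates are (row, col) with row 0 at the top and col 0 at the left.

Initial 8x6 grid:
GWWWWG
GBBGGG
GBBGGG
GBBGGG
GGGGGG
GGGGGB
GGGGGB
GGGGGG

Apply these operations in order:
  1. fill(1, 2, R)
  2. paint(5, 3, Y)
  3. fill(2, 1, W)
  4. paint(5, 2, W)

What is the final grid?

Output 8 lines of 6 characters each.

Answer: GWWWWG
GWWGGG
GWWGGG
GWWGGG
GGGGGG
GGWYGB
GGGGGB
GGGGGG

Derivation:
After op 1 fill(1,2,R) [6 cells changed]:
GWWWWG
GRRGGG
GRRGGG
GRRGGG
GGGGGG
GGGGGB
GGGGGB
GGGGGG
After op 2 paint(5,3,Y):
GWWWWG
GRRGGG
GRRGGG
GRRGGG
GGGGGG
GGGYGB
GGGGGB
GGGGGG
After op 3 fill(2,1,W) [6 cells changed]:
GWWWWG
GWWGGG
GWWGGG
GWWGGG
GGGGGG
GGGYGB
GGGGGB
GGGGGG
After op 4 paint(5,2,W):
GWWWWG
GWWGGG
GWWGGG
GWWGGG
GGGGGG
GGWYGB
GGGGGB
GGGGGG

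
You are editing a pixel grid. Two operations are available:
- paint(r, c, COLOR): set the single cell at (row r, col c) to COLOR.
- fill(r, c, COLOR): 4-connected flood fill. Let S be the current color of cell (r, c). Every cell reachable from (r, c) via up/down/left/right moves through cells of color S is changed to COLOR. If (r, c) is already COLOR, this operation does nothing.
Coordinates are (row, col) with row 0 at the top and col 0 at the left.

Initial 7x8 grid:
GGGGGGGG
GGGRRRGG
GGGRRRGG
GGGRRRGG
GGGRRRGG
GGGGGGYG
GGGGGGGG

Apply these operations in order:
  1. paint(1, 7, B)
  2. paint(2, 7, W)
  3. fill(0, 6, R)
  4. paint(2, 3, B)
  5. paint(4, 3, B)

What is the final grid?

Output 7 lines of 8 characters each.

After op 1 paint(1,7,B):
GGGGGGGG
GGGRRRGB
GGGRRRGG
GGGRRRGG
GGGRRRGG
GGGGGGYG
GGGGGGGG
After op 2 paint(2,7,W):
GGGGGGGG
GGGRRRGB
GGGRRRGW
GGGRRRGG
GGGRRRGG
GGGGGGYG
GGGGGGGG
After op 3 fill(0,6,R) [41 cells changed]:
RRRRRRRR
RRRRRRRB
RRRRRRRW
RRRRRRRR
RRRRRRRR
RRRRRRYR
RRRRRRRR
After op 4 paint(2,3,B):
RRRRRRRR
RRRRRRRB
RRRBRRRW
RRRRRRRR
RRRRRRRR
RRRRRRYR
RRRRRRRR
After op 5 paint(4,3,B):
RRRRRRRR
RRRRRRRB
RRRBRRRW
RRRRRRRR
RRRBRRRR
RRRRRRYR
RRRRRRRR

Answer: RRRRRRRR
RRRRRRRB
RRRBRRRW
RRRRRRRR
RRRBRRRR
RRRRRRYR
RRRRRRRR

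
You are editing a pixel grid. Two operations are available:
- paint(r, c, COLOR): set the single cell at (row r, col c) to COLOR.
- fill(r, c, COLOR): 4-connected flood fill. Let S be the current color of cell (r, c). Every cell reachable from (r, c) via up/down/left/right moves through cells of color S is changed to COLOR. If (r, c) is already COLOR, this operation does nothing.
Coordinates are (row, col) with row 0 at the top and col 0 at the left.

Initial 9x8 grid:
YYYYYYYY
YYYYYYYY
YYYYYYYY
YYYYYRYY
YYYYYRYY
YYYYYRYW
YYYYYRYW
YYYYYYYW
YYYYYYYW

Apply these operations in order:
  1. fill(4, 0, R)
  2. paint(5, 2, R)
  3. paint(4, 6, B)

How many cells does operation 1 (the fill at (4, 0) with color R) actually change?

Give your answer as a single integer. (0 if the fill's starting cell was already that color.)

After op 1 fill(4,0,R) [64 cells changed]:
RRRRRRRR
RRRRRRRR
RRRRRRRR
RRRRRRRR
RRRRRRRR
RRRRRRRW
RRRRRRRW
RRRRRRRW
RRRRRRRW

Answer: 64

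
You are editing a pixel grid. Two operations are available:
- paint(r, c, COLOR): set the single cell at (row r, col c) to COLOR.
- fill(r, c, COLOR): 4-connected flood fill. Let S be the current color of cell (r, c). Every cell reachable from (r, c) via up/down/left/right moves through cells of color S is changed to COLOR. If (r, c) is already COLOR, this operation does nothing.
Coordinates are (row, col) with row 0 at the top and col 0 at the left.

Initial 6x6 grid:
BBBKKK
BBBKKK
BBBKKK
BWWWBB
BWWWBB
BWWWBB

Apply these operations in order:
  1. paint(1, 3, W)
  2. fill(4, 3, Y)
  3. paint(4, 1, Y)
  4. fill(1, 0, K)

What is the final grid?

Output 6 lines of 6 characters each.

After op 1 paint(1,3,W):
BBBKKK
BBBWKK
BBBKKK
BWWWBB
BWWWBB
BWWWBB
After op 2 fill(4,3,Y) [9 cells changed]:
BBBKKK
BBBWKK
BBBKKK
BYYYBB
BYYYBB
BYYYBB
After op 3 paint(4,1,Y):
BBBKKK
BBBWKK
BBBKKK
BYYYBB
BYYYBB
BYYYBB
After op 4 fill(1,0,K) [12 cells changed]:
KKKKKK
KKKWKK
KKKKKK
KYYYBB
KYYYBB
KYYYBB

Answer: KKKKKK
KKKWKK
KKKKKK
KYYYBB
KYYYBB
KYYYBB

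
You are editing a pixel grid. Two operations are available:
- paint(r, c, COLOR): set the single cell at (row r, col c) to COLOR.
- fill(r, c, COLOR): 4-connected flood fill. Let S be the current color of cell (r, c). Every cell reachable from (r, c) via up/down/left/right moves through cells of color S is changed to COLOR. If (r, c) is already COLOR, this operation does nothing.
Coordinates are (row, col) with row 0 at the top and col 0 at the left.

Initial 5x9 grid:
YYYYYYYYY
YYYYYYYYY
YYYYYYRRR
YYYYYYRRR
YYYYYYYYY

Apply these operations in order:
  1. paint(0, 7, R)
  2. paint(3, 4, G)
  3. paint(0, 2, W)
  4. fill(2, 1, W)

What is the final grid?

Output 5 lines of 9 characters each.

After op 1 paint(0,7,R):
YYYYYYYRY
YYYYYYYYY
YYYYYYRRR
YYYYYYRRR
YYYYYYYYY
After op 2 paint(3,4,G):
YYYYYYYRY
YYYYYYYYY
YYYYYYRRR
YYYYGYRRR
YYYYYYYYY
After op 3 paint(0,2,W):
YYWYYYYRY
YYYYYYYYY
YYYYYYRRR
YYYYGYRRR
YYYYYYYYY
After op 4 fill(2,1,W) [36 cells changed]:
WWWWWWWRW
WWWWWWWWW
WWWWWWRRR
WWWWGWRRR
WWWWWWWWW

Answer: WWWWWWWRW
WWWWWWWWW
WWWWWWRRR
WWWWGWRRR
WWWWWWWWW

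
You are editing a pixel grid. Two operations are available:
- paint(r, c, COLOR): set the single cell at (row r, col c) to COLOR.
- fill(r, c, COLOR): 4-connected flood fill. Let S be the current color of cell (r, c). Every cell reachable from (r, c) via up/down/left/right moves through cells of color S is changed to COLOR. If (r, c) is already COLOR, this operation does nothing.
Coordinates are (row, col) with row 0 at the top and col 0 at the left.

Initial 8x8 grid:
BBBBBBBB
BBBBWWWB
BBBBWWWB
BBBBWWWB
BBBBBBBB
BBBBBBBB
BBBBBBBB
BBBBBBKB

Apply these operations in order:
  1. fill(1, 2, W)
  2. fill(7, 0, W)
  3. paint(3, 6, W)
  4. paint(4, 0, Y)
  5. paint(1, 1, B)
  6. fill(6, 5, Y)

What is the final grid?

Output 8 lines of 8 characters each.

Answer: YYYYYYYY
YBYYYYYY
YYYYYYYY
YYYYYYYY
YYYYYYYY
YYYYYYYY
YYYYYYYY
YYYYYYKY

Derivation:
After op 1 fill(1,2,W) [54 cells changed]:
WWWWWWWW
WWWWWWWW
WWWWWWWW
WWWWWWWW
WWWWWWWW
WWWWWWWW
WWWWWWWW
WWWWWWKW
After op 2 fill(7,0,W) [0 cells changed]:
WWWWWWWW
WWWWWWWW
WWWWWWWW
WWWWWWWW
WWWWWWWW
WWWWWWWW
WWWWWWWW
WWWWWWKW
After op 3 paint(3,6,W):
WWWWWWWW
WWWWWWWW
WWWWWWWW
WWWWWWWW
WWWWWWWW
WWWWWWWW
WWWWWWWW
WWWWWWKW
After op 4 paint(4,0,Y):
WWWWWWWW
WWWWWWWW
WWWWWWWW
WWWWWWWW
YWWWWWWW
WWWWWWWW
WWWWWWWW
WWWWWWKW
After op 5 paint(1,1,B):
WWWWWWWW
WBWWWWWW
WWWWWWWW
WWWWWWWW
YWWWWWWW
WWWWWWWW
WWWWWWWW
WWWWWWKW
After op 6 fill(6,5,Y) [61 cells changed]:
YYYYYYYY
YBYYYYYY
YYYYYYYY
YYYYYYYY
YYYYYYYY
YYYYYYYY
YYYYYYYY
YYYYYYKY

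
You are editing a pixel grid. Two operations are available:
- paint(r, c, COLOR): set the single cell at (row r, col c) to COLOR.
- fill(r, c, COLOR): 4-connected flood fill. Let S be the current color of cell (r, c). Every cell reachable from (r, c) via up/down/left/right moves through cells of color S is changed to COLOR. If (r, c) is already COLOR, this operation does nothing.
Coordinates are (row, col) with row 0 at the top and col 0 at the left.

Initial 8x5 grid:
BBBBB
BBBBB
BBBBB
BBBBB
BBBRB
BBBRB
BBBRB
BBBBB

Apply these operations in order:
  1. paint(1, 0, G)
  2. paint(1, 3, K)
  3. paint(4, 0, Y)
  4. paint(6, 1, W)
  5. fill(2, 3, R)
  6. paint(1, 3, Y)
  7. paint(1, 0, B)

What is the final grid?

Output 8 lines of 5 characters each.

After op 1 paint(1,0,G):
BBBBB
GBBBB
BBBBB
BBBBB
BBBRB
BBBRB
BBBRB
BBBBB
After op 2 paint(1,3,K):
BBBBB
GBBKB
BBBBB
BBBBB
BBBRB
BBBRB
BBBRB
BBBBB
After op 3 paint(4,0,Y):
BBBBB
GBBKB
BBBBB
BBBBB
YBBRB
BBBRB
BBBRB
BBBBB
After op 4 paint(6,1,W):
BBBBB
GBBKB
BBBBB
BBBBB
YBBRB
BBBRB
BWBRB
BBBBB
After op 5 fill(2,3,R) [33 cells changed]:
RRRRR
GRRKR
RRRRR
RRRRR
YRRRR
RRRRR
RWRRR
RRRRR
After op 6 paint(1,3,Y):
RRRRR
GRRYR
RRRRR
RRRRR
YRRRR
RRRRR
RWRRR
RRRRR
After op 7 paint(1,0,B):
RRRRR
BRRYR
RRRRR
RRRRR
YRRRR
RRRRR
RWRRR
RRRRR

Answer: RRRRR
BRRYR
RRRRR
RRRRR
YRRRR
RRRRR
RWRRR
RRRRR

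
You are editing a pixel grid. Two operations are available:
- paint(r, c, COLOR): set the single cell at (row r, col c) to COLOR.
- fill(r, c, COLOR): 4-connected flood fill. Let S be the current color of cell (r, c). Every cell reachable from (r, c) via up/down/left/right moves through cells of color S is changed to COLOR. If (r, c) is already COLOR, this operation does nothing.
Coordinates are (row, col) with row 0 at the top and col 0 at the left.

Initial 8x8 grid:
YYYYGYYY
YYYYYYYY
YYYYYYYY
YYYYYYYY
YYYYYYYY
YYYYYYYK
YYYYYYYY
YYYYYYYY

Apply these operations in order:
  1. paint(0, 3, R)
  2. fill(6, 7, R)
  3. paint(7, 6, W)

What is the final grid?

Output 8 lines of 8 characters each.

After op 1 paint(0,3,R):
YYYRGYYY
YYYYYYYY
YYYYYYYY
YYYYYYYY
YYYYYYYY
YYYYYYYK
YYYYYYYY
YYYYYYYY
After op 2 fill(6,7,R) [61 cells changed]:
RRRRGRRR
RRRRRRRR
RRRRRRRR
RRRRRRRR
RRRRRRRR
RRRRRRRK
RRRRRRRR
RRRRRRRR
After op 3 paint(7,6,W):
RRRRGRRR
RRRRRRRR
RRRRRRRR
RRRRRRRR
RRRRRRRR
RRRRRRRK
RRRRRRRR
RRRRRRWR

Answer: RRRRGRRR
RRRRRRRR
RRRRRRRR
RRRRRRRR
RRRRRRRR
RRRRRRRK
RRRRRRRR
RRRRRRWR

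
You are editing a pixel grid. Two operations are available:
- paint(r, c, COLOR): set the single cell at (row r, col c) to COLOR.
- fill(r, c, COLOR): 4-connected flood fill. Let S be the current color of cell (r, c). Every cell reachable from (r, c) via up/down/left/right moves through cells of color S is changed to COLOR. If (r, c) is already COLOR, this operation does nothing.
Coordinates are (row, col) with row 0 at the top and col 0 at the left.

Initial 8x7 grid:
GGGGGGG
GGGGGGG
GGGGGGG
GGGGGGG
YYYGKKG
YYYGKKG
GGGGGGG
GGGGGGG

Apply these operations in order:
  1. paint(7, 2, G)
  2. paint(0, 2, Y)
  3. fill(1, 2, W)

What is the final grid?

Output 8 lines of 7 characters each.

After op 1 paint(7,2,G):
GGGGGGG
GGGGGGG
GGGGGGG
GGGGGGG
YYYGKKG
YYYGKKG
GGGGGGG
GGGGGGG
After op 2 paint(0,2,Y):
GGYGGGG
GGGGGGG
GGGGGGG
GGGGGGG
YYYGKKG
YYYGKKG
GGGGGGG
GGGGGGG
After op 3 fill(1,2,W) [45 cells changed]:
WWYWWWW
WWWWWWW
WWWWWWW
WWWWWWW
YYYWKKW
YYYWKKW
WWWWWWW
WWWWWWW

Answer: WWYWWWW
WWWWWWW
WWWWWWW
WWWWWWW
YYYWKKW
YYYWKKW
WWWWWWW
WWWWWWW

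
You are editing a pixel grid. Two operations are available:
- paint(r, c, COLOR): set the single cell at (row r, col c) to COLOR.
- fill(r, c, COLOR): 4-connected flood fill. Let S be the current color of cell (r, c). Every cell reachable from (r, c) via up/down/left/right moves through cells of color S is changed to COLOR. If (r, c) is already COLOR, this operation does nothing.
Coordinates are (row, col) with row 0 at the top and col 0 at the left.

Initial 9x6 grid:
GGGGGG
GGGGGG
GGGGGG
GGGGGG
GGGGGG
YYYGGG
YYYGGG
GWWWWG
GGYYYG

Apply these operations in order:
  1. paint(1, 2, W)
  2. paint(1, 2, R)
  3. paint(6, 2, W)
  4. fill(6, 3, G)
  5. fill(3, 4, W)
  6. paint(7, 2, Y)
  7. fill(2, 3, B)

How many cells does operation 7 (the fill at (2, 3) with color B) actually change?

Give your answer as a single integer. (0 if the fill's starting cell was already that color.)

After op 1 paint(1,2,W):
GGGGGG
GGWGGG
GGGGGG
GGGGGG
GGGGGG
YYYGGG
YYYGGG
GWWWWG
GGYYYG
After op 2 paint(1,2,R):
GGGGGG
GGRGGG
GGGGGG
GGGGGG
GGGGGG
YYYGGG
YYYGGG
GWWWWG
GGYYYG
After op 3 paint(6,2,W):
GGGGGG
GGRGGG
GGGGGG
GGGGGG
GGGGGG
YYYGGG
YYWGGG
GWWWWG
GGYYYG
After op 4 fill(6,3,G) [0 cells changed]:
GGGGGG
GGRGGG
GGGGGG
GGGGGG
GGGGGG
YYYGGG
YYWGGG
GWWWWG
GGYYYG
After op 5 fill(3,4,W) [37 cells changed]:
WWWWWW
WWRWWW
WWWWWW
WWWWWW
WWWWWW
YYYWWW
YYWWWW
GWWWWW
GGYYYW
After op 6 paint(7,2,Y):
WWWWWW
WWRWWW
WWWWWW
WWWWWW
WWWWWW
YYYWWW
YYWWWW
GWYWWW
GGYYYW
After op 7 fill(2,3,B) [40 cells changed]:
BBBBBB
BBRBBB
BBBBBB
BBBBBB
BBBBBB
YYYBBB
YYBBBB
GWYBBB
GGYYYB

Answer: 40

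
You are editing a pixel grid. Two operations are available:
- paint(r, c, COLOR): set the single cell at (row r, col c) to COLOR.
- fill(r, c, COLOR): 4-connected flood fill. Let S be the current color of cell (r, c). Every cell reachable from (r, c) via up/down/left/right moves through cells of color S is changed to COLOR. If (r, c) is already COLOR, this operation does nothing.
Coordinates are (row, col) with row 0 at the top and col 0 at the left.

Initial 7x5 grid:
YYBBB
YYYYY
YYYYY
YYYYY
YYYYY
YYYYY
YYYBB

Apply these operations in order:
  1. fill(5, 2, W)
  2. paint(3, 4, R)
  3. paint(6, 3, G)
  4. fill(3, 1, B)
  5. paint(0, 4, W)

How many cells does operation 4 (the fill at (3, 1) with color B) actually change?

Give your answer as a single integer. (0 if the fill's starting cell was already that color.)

Answer: 29

Derivation:
After op 1 fill(5,2,W) [30 cells changed]:
WWBBB
WWWWW
WWWWW
WWWWW
WWWWW
WWWWW
WWWBB
After op 2 paint(3,4,R):
WWBBB
WWWWW
WWWWW
WWWWR
WWWWW
WWWWW
WWWBB
After op 3 paint(6,3,G):
WWBBB
WWWWW
WWWWW
WWWWR
WWWWW
WWWWW
WWWGB
After op 4 fill(3,1,B) [29 cells changed]:
BBBBB
BBBBB
BBBBB
BBBBR
BBBBB
BBBBB
BBBGB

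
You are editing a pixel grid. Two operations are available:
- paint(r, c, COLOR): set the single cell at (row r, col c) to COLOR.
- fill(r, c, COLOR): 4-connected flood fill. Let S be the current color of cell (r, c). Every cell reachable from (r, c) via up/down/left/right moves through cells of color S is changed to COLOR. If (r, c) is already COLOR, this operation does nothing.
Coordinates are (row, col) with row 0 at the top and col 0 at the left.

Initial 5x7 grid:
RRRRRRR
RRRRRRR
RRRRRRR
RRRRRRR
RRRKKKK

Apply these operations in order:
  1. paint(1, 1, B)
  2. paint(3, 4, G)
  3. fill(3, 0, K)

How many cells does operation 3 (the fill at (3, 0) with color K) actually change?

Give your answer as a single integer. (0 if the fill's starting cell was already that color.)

After op 1 paint(1,1,B):
RRRRRRR
RBRRRRR
RRRRRRR
RRRRRRR
RRRKKKK
After op 2 paint(3,4,G):
RRRRRRR
RBRRRRR
RRRRRRR
RRRRGRR
RRRKKKK
After op 3 fill(3,0,K) [29 cells changed]:
KKKKKKK
KBKKKKK
KKKKKKK
KKKKGKK
KKKKKKK

Answer: 29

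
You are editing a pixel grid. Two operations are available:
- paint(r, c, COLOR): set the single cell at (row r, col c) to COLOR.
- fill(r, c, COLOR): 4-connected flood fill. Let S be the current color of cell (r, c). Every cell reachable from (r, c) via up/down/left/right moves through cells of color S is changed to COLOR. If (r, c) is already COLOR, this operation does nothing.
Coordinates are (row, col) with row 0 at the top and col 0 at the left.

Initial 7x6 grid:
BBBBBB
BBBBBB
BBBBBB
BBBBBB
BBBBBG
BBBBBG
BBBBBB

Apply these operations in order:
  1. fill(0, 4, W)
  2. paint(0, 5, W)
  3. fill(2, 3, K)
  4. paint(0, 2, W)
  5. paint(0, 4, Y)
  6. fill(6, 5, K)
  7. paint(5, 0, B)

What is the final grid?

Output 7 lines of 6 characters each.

After op 1 fill(0,4,W) [40 cells changed]:
WWWWWW
WWWWWW
WWWWWW
WWWWWW
WWWWWG
WWWWWG
WWWWWW
After op 2 paint(0,5,W):
WWWWWW
WWWWWW
WWWWWW
WWWWWW
WWWWWG
WWWWWG
WWWWWW
After op 3 fill(2,3,K) [40 cells changed]:
KKKKKK
KKKKKK
KKKKKK
KKKKKK
KKKKKG
KKKKKG
KKKKKK
After op 4 paint(0,2,W):
KKWKKK
KKKKKK
KKKKKK
KKKKKK
KKKKKG
KKKKKG
KKKKKK
After op 5 paint(0,4,Y):
KKWKYK
KKKKKK
KKKKKK
KKKKKK
KKKKKG
KKKKKG
KKKKKK
After op 6 fill(6,5,K) [0 cells changed]:
KKWKYK
KKKKKK
KKKKKK
KKKKKK
KKKKKG
KKKKKG
KKKKKK
After op 7 paint(5,0,B):
KKWKYK
KKKKKK
KKKKKK
KKKKKK
KKKKKG
BKKKKG
KKKKKK

Answer: KKWKYK
KKKKKK
KKKKKK
KKKKKK
KKKKKG
BKKKKG
KKKKKK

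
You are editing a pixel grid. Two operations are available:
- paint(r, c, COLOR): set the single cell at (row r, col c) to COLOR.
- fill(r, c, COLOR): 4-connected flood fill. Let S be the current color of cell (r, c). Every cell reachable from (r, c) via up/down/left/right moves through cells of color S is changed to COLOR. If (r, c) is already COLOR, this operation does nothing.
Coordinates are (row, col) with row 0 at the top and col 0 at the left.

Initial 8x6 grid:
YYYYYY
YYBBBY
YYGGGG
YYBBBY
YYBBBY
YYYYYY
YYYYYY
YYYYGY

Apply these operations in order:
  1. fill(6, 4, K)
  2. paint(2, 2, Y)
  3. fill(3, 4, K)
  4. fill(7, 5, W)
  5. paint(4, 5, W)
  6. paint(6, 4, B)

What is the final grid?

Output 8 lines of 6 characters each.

After op 1 fill(6,4,K) [34 cells changed]:
KKKKKK
KKBBBK
KKGGGG
KKBBBK
KKBBBK
KKKKKK
KKKKKK
KKKKGK
After op 2 paint(2,2,Y):
KKKKKK
KKBBBK
KKYGGG
KKBBBK
KKBBBK
KKKKKK
KKKKKK
KKKKGK
After op 3 fill(3,4,K) [6 cells changed]:
KKKKKK
KKBBBK
KKYGGG
KKKKKK
KKKKKK
KKKKKK
KKKKKK
KKKKGK
After op 4 fill(7,5,W) [40 cells changed]:
WWWWWW
WWBBBW
WWYGGG
WWWWWW
WWWWWW
WWWWWW
WWWWWW
WWWWGW
After op 5 paint(4,5,W):
WWWWWW
WWBBBW
WWYGGG
WWWWWW
WWWWWW
WWWWWW
WWWWWW
WWWWGW
After op 6 paint(6,4,B):
WWWWWW
WWBBBW
WWYGGG
WWWWWW
WWWWWW
WWWWWW
WWWWBW
WWWWGW

Answer: WWWWWW
WWBBBW
WWYGGG
WWWWWW
WWWWWW
WWWWWW
WWWWBW
WWWWGW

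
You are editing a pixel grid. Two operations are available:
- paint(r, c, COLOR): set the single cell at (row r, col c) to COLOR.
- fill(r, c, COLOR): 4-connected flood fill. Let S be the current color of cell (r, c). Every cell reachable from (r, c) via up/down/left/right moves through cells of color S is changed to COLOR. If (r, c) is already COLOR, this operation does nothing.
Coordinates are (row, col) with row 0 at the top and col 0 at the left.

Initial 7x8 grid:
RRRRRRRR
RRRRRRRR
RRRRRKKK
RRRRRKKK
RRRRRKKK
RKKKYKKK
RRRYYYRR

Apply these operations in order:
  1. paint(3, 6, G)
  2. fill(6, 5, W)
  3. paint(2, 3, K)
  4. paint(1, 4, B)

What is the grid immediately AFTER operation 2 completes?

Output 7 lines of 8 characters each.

Answer: RRRRRRRR
RRRRRRRR
RRRRRKKK
RRRRRKGK
RRRRRKKK
RKKKWKKK
RRRWWWRR

Derivation:
After op 1 paint(3,6,G):
RRRRRRRR
RRRRRRRR
RRRRRKKK
RRRRRKGK
RRRRRKKK
RKKKYKKK
RRRYYYRR
After op 2 fill(6,5,W) [4 cells changed]:
RRRRRRRR
RRRRRRRR
RRRRRKKK
RRRRRKGK
RRRRRKKK
RKKKWKKK
RRRWWWRR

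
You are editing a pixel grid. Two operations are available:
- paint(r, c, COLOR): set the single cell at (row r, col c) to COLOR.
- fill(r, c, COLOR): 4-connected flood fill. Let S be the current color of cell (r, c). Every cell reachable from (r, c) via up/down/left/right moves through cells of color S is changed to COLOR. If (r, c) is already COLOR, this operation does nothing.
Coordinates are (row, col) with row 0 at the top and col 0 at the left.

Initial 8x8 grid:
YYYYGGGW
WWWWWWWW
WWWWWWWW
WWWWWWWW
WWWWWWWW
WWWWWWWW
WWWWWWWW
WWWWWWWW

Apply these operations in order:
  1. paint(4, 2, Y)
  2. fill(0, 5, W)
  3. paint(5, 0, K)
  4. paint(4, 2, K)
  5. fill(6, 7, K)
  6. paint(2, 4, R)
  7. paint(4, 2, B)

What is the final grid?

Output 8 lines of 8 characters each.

After op 1 paint(4,2,Y):
YYYYGGGW
WWWWWWWW
WWWWWWWW
WWWWWWWW
WWYWWWWW
WWWWWWWW
WWWWWWWW
WWWWWWWW
After op 2 fill(0,5,W) [3 cells changed]:
YYYYWWWW
WWWWWWWW
WWWWWWWW
WWWWWWWW
WWYWWWWW
WWWWWWWW
WWWWWWWW
WWWWWWWW
After op 3 paint(5,0,K):
YYYYWWWW
WWWWWWWW
WWWWWWWW
WWWWWWWW
WWYWWWWW
KWWWWWWW
WWWWWWWW
WWWWWWWW
After op 4 paint(4,2,K):
YYYYWWWW
WWWWWWWW
WWWWWWWW
WWWWWWWW
WWKWWWWW
KWWWWWWW
WWWWWWWW
WWWWWWWW
After op 5 fill(6,7,K) [58 cells changed]:
YYYYKKKK
KKKKKKKK
KKKKKKKK
KKKKKKKK
KKKKKKKK
KKKKKKKK
KKKKKKKK
KKKKKKKK
After op 6 paint(2,4,R):
YYYYKKKK
KKKKKKKK
KKKKRKKK
KKKKKKKK
KKKKKKKK
KKKKKKKK
KKKKKKKK
KKKKKKKK
After op 7 paint(4,2,B):
YYYYKKKK
KKKKKKKK
KKKKRKKK
KKKKKKKK
KKBKKKKK
KKKKKKKK
KKKKKKKK
KKKKKKKK

Answer: YYYYKKKK
KKKKKKKK
KKKKRKKK
KKKKKKKK
KKBKKKKK
KKKKKKKK
KKKKKKKK
KKKKKKKK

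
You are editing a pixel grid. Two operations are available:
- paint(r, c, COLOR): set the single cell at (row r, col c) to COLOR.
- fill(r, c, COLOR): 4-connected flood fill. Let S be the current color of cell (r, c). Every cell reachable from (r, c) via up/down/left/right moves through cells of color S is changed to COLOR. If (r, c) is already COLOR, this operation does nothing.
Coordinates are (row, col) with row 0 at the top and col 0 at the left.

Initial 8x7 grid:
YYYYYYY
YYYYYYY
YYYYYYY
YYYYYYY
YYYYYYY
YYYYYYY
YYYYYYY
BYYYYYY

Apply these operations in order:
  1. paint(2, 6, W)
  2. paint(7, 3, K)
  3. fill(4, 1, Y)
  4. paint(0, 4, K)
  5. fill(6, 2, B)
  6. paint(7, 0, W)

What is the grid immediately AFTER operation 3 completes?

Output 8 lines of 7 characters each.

Answer: YYYYYYY
YYYYYYY
YYYYYYW
YYYYYYY
YYYYYYY
YYYYYYY
YYYYYYY
BYYKYYY

Derivation:
After op 1 paint(2,6,W):
YYYYYYY
YYYYYYY
YYYYYYW
YYYYYYY
YYYYYYY
YYYYYYY
YYYYYYY
BYYYYYY
After op 2 paint(7,3,K):
YYYYYYY
YYYYYYY
YYYYYYW
YYYYYYY
YYYYYYY
YYYYYYY
YYYYYYY
BYYKYYY
After op 3 fill(4,1,Y) [0 cells changed]:
YYYYYYY
YYYYYYY
YYYYYYW
YYYYYYY
YYYYYYY
YYYYYYY
YYYYYYY
BYYKYYY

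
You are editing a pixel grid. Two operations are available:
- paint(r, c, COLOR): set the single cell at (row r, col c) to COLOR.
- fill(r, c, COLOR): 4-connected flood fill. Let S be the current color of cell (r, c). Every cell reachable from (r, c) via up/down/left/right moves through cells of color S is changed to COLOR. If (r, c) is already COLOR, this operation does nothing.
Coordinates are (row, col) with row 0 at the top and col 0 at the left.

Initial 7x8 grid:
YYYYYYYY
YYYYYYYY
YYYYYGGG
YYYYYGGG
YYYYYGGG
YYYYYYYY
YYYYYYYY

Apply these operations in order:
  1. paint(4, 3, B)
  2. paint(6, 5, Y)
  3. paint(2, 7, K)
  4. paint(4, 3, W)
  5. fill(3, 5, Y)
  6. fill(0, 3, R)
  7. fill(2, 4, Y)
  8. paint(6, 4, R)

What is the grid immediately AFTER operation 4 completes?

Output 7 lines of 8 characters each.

After op 1 paint(4,3,B):
YYYYYYYY
YYYYYYYY
YYYYYGGG
YYYYYGGG
YYYBYGGG
YYYYYYYY
YYYYYYYY
After op 2 paint(6,5,Y):
YYYYYYYY
YYYYYYYY
YYYYYGGG
YYYYYGGG
YYYBYGGG
YYYYYYYY
YYYYYYYY
After op 3 paint(2,7,K):
YYYYYYYY
YYYYYYYY
YYYYYGGK
YYYYYGGG
YYYBYGGG
YYYYYYYY
YYYYYYYY
After op 4 paint(4,3,W):
YYYYYYYY
YYYYYYYY
YYYYYGGK
YYYYYGGG
YYYWYGGG
YYYYYYYY
YYYYYYYY

Answer: YYYYYYYY
YYYYYYYY
YYYYYGGK
YYYYYGGG
YYYWYGGG
YYYYYYYY
YYYYYYYY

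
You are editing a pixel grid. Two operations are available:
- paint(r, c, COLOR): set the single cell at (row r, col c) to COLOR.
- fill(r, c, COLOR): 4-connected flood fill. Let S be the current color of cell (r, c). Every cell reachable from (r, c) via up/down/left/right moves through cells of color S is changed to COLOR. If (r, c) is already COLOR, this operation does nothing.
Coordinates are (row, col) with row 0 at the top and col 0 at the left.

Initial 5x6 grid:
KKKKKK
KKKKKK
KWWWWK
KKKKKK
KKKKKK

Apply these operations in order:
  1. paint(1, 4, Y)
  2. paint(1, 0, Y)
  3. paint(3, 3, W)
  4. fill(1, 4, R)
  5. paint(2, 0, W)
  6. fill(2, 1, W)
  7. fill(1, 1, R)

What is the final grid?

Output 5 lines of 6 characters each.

After op 1 paint(1,4,Y):
KKKKKK
KKKKYK
KWWWWK
KKKKKK
KKKKKK
After op 2 paint(1,0,Y):
KKKKKK
YKKKYK
KWWWWK
KKKKKK
KKKKKK
After op 3 paint(3,3,W):
KKKKKK
YKKKYK
KWWWWK
KKKWKK
KKKKKK
After op 4 fill(1,4,R) [1 cells changed]:
KKKKKK
YKKKRK
KWWWWK
KKKWKK
KKKKKK
After op 5 paint(2,0,W):
KKKKKK
YKKKRK
WWWWWK
KKKWKK
KKKKKK
After op 6 fill(2,1,W) [0 cells changed]:
KKKKKK
YKKKRK
WWWWWK
KKKWKK
KKKKKK
After op 7 fill(1,1,R) [22 cells changed]:
RRRRRR
YRRRRR
WWWWWR
RRRWRR
RRRRRR

Answer: RRRRRR
YRRRRR
WWWWWR
RRRWRR
RRRRRR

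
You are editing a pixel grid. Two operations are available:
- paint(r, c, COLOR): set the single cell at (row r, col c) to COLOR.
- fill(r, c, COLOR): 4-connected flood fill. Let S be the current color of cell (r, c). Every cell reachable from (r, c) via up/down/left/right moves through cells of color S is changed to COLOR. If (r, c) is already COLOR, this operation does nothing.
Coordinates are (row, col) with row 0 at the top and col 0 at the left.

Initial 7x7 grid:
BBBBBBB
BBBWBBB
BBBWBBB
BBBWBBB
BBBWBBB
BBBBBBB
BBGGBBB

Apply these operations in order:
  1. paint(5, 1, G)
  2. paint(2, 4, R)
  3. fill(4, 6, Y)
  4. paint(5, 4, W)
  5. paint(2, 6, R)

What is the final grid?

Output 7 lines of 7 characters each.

After op 1 paint(5,1,G):
BBBBBBB
BBBWBBB
BBBWBBB
BBBWBBB
BBBWBBB
BGBBBBB
BBGGBBB
After op 2 paint(2,4,R):
BBBBBBB
BBBWBBB
BBBWRBB
BBBWBBB
BBBWBBB
BGBBBBB
BBGGBBB
After op 3 fill(4,6,Y) [41 cells changed]:
YYYYYYY
YYYWYYY
YYYWRYY
YYYWYYY
YYYWYYY
YGYYYYY
YYGGYYY
After op 4 paint(5,4,W):
YYYYYYY
YYYWYYY
YYYWRYY
YYYWYYY
YYYWYYY
YGYYWYY
YYGGYYY
After op 5 paint(2,6,R):
YYYYYYY
YYYWYYY
YYYWRYR
YYYWYYY
YYYWYYY
YGYYWYY
YYGGYYY

Answer: YYYYYYY
YYYWYYY
YYYWRYR
YYYWYYY
YYYWYYY
YGYYWYY
YYGGYYY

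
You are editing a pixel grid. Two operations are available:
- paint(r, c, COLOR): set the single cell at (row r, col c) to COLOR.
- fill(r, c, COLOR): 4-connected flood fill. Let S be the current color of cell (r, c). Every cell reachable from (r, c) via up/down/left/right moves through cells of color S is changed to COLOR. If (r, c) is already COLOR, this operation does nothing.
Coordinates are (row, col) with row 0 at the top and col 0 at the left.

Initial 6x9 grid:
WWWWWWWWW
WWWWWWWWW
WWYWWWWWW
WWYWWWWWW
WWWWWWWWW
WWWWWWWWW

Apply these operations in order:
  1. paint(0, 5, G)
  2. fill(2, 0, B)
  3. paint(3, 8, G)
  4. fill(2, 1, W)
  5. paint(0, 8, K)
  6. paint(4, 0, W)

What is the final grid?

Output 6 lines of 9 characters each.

After op 1 paint(0,5,G):
WWWWWGWWW
WWWWWWWWW
WWYWWWWWW
WWYWWWWWW
WWWWWWWWW
WWWWWWWWW
After op 2 fill(2,0,B) [51 cells changed]:
BBBBBGBBB
BBBBBBBBB
BBYBBBBBB
BBYBBBBBB
BBBBBBBBB
BBBBBBBBB
After op 3 paint(3,8,G):
BBBBBGBBB
BBBBBBBBB
BBYBBBBBB
BBYBBBBBG
BBBBBBBBB
BBBBBBBBB
After op 4 fill(2,1,W) [50 cells changed]:
WWWWWGWWW
WWWWWWWWW
WWYWWWWWW
WWYWWWWWG
WWWWWWWWW
WWWWWWWWW
After op 5 paint(0,8,K):
WWWWWGWWK
WWWWWWWWW
WWYWWWWWW
WWYWWWWWG
WWWWWWWWW
WWWWWWWWW
After op 6 paint(4,0,W):
WWWWWGWWK
WWWWWWWWW
WWYWWWWWW
WWYWWWWWG
WWWWWWWWW
WWWWWWWWW

Answer: WWWWWGWWK
WWWWWWWWW
WWYWWWWWW
WWYWWWWWG
WWWWWWWWW
WWWWWWWWW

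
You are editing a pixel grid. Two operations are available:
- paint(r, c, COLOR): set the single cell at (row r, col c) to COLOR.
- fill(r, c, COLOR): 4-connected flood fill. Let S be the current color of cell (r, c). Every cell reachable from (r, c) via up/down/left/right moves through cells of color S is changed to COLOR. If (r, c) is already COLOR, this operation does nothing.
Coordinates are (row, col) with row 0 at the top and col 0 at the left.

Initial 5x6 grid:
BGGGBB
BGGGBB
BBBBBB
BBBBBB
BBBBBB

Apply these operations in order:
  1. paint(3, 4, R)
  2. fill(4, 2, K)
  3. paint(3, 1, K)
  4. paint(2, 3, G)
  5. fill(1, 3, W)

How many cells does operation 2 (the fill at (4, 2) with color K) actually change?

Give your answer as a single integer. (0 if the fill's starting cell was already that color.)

Answer: 23

Derivation:
After op 1 paint(3,4,R):
BGGGBB
BGGGBB
BBBBBB
BBBBRB
BBBBBB
After op 2 fill(4,2,K) [23 cells changed]:
KGGGKK
KGGGKK
KKKKKK
KKKKRK
KKKKKK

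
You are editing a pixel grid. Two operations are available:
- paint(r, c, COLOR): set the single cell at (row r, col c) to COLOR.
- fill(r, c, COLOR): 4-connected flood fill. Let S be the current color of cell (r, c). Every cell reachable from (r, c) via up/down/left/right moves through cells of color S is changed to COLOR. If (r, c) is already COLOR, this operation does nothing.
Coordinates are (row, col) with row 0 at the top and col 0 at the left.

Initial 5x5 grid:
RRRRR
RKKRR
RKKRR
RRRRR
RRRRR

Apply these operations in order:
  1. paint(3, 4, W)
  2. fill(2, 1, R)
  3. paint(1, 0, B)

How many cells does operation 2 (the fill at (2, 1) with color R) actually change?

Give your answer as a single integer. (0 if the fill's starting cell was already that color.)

After op 1 paint(3,4,W):
RRRRR
RKKRR
RKKRR
RRRRW
RRRRR
After op 2 fill(2,1,R) [4 cells changed]:
RRRRR
RRRRR
RRRRR
RRRRW
RRRRR

Answer: 4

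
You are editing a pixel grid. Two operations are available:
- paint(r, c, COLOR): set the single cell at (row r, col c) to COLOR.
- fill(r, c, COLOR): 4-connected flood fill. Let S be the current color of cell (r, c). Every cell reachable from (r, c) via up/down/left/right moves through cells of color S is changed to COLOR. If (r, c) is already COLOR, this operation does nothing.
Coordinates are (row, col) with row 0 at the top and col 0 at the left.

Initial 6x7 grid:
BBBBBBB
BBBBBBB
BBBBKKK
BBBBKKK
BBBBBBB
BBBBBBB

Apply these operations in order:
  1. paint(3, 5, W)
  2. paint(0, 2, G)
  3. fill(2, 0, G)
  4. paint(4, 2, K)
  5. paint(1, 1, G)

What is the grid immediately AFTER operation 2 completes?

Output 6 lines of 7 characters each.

After op 1 paint(3,5,W):
BBBBBBB
BBBBBBB
BBBBKKK
BBBBKWK
BBBBBBB
BBBBBBB
After op 2 paint(0,2,G):
BBGBBBB
BBBBBBB
BBBBKKK
BBBBKWK
BBBBBBB
BBBBBBB

Answer: BBGBBBB
BBBBBBB
BBBBKKK
BBBBKWK
BBBBBBB
BBBBBBB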